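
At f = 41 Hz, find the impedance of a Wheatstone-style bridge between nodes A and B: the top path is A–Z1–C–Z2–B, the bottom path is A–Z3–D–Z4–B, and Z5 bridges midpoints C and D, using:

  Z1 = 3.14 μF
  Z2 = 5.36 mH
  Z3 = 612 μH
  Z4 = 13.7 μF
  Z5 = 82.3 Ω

Step 1 — Angular frequency: ω = 2π·f = 2π·41 = 257.6 rad/s.
Step 2 — Component impedances:
  Z1: Z = 1/(jωC) = -j/(ω·C) = 0 - j1236 Ω
  Z2: Z = jωL = j·257.6·0.00536 = 0 + j1.381 Ω
  Z3: Z = jωL = j·257.6·0.000612 = 0 + j0.1577 Ω
  Z4: Z = 1/(jωC) = -j/(ω·C) = 0 - j283.3 Ω
  Z5: Z = R = 82.3 Ω
Step 3 — Bridge requires nodal analysis (the Z5 bridge couples midpoints C and D, so the two paths cannot be reduced to a simple series/parallel combination). Setting node B to ground and injecting 1 A at node A, the 3-node admittance system at A, C, D solves to V_A = Z_AB = 73.66 - j24.86 Ω = 77.75∠-18.6° Ω.

Z = 73.66 - j24.86 Ω = 77.75∠-18.6° Ω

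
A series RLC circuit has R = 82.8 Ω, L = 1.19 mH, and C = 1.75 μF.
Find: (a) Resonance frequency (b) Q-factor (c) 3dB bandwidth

Step 1 — Resonance: ω₀ = 1/√(LC) = 1/√(0.00119·1.75e-06) = 2.191e+04 rad/s.
Step 2 — f₀ = ω₀/(2π) = 3488 Hz.
Step 3 — Series Q: Q = ω₀L/R = 2.191e+04·0.00119/82.8 = 0.3149.
Step 4 — Bandwidth: Δω = ω₀/Q = 6.958e+04 rad/s; BW = Δω/(2π) = 1.107e+04 Hz.

(a) f₀ = 3488 Hz  (b) Q = 0.3149  (c) BW = 1.107e+04 Hz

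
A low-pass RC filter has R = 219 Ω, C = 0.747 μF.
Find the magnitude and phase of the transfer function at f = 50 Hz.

Step 1 — Angular frequency: ω = 2π·50 = 314.2 rad/s.
Step 2 — Transfer function: H(jω) = 1/(1 + jωRC).
Step 3 — Denominator: 1 + jωRC = 1 + j·314.2·219·7.47e-07 = 1 + j0.05139.
Step 4 — H = 0.9974 - j0.05126.
Step 5 — Magnitude: |H| = 0.9987 (-0.0 dB); phase: φ = -2.9°.

|H| = 0.9987 (-0.0 dB), φ = -2.9°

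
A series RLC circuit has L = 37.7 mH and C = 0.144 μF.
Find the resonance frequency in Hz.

Step 1 — Resonance condition Im(Z)=0 gives ω₀ = 1/√(LC).
Step 2 — ω₀ = 1/√(0.0377·1.44e-07) = 1.357e+04 rad/s.
Step 3 — f₀ = ω₀/(2π) = 2160 Hz.

f₀ = 2160 Hz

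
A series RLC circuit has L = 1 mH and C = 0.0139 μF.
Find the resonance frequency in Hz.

Step 1 — Resonance condition Im(Z)=0 gives ω₀ = 1/√(LC).
Step 2 — ω₀ = 1/√(0.001·1.39e-08) = 2.682e+05 rad/s.
Step 3 — f₀ = ω₀/(2π) = 4.269e+04 Hz.

f₀ = 4.269e+04 Hz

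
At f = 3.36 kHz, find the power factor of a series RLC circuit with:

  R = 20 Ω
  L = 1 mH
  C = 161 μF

Step 1 — Angular frequency: ω = 2π·f = 2π·3360 = 2.111e+04 rad/s.
Step 2 — Component impedances:
  R: Z = R = 20 Ω
  L: Z = jωL = j·2.111e+04·0.001 = 0 + j21.11 Ω
  C: Z = 1/(jωC) = -j/(ω·C) = 0 - j0.2942 Ω
Step 3 — Series combination: Z_total = R + L + C = 20 + j20.82 Ω = 28.87∠46.1° Ω.
Step 4 — Power factor: PF = cos(φ) = Re(Z)/|Z| = 20/28.87 = 0.6928.
Step 5 — Type: Im(Z) = 20.82 ⇒ lagging (phase φ = 46.1°).

PF = 0.6928 (lagging, φ = 46.1°)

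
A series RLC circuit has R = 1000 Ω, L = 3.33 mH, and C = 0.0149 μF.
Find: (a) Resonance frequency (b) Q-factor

Step 1 — Resonance condition Im(Z)=0 gives ω₀ = 1/√(LC).
Step 2 — ω₀ = 1/√(0.00333·1.49e-08) = 1.42e+05 rad/s.
Step 3 — f₀ = ω₀/(2π) = 2.259e+04 Hz.
Step 4 — Series Q: Q = ω₀L/R = 1.42e+05·0.00333/1000 = 0.4727.

(a) f₀ = 2.259e+04 Hz  (b) Q = 0.4727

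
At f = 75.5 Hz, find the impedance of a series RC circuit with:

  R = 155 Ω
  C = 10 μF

Step 1 — Angular frequency: ω = 2π·f = 2π·75.5 = 474.4 rad/s.
Step 2 — Component impedances:
  R: Z = R = 155 Ω
  C: Z = 1/(jωC) = -j/(ω·C) = 0 - j210.8 Ω
Step 3 — Series combination: Z_total = R + C = 155 - j210.8 Ω = 261.7∠-53.7° Ω.

Z = 155 - j210.8 Ω = 261.7∠-53.7° Ω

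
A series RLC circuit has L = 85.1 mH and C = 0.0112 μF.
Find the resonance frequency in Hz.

Step 1 — Resonance condition Im(Z)=0 gives ω₀ = 1/√(LC).
Step 2 — ω₀ = 1/√(0.0851·1.12e-08) = 3.239e+04 rad/s.
Step 3 — f₀ = ω₀/(2π) = 5155 Hz.

f₀ = 5155 Hz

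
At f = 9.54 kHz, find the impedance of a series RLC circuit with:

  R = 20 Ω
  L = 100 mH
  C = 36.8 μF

Step 1 — Angular frequency: ω = 2π·f = 2π·9540 = 5.994e+04 rad/s.
Step 2 — Component impedances:
  R: Z = R = 20 Ω
  L: Z = jωL = j·5.994e+04·0.1 = 0 + j5994 Ω
  C: Z = 1/(jωC) = -j/(ω·C) = 0 - j0.4533 Ω
Step 3 — Series combination: Z_total = R + L + C = 20 + j5994 Ω = 5994∠89.8° Ω.

Z = 20 + j5994 Ω = 5994∠89.8° Ω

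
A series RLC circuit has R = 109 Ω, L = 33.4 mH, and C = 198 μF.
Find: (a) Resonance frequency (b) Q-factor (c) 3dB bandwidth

Step 1 — Resonance: ω₀ = 1/√(LC) = 1/√(0.0334·0.000198) = 388.9 rad/s.
Step 2 — f₀ = ω₀/(2π) = 61.89 Hz.
Step 3 — Series Q: Q = ω₀L/R = 388.9·0.0334/109 = 0.1192.
Step 4 — Bandwidth: Δω = ω₀/Q = 3263 rad/s; BW = Δω/(2π) = 519.4 Hz.

(a) f₀ = 61.89 Hz  (b) Q = 0.1192  (c) BW = 519.4 Hz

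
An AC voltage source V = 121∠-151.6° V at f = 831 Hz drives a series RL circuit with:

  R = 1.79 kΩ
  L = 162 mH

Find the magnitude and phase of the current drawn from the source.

Step 1 — Angular frequency: ω = 2π·f = 2π·831 = 5221 rad/s.
Step 2 — Component impedances:
  R: Z = R = 1790 Ω
  L: Z = jωL = j·5221·0.162 = 0 + j845.9 Ω
Step 3 — Series combination: Z_total = R + L = 1790 + j845.9 Ω = 1980∠25.3° Ω.
Step 4 — Source phasor: V = 121∠-151.6° V = -106.4 - j57.55 V.
Step 5 — Ohm's law: I = V / Z_total = (-106.4 - j57.55) / (1790 + j845.9) = -0.06103 - j0.003313 A.
Step 6 — Convert to polar: |I| = 0.06112 A, ∠I = -176.9°.

I = 0.06112∠-176.9° A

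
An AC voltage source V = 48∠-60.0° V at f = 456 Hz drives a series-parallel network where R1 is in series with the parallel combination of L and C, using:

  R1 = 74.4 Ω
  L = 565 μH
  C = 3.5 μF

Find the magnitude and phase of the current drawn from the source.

Step 1 — Angular frequency: ω = 2π·f = 2π·456 = 2865 rad/s.
Step 2 — Component impedances:
  R1: Z = R = 74.4 Ω
  L: Z = jωL = j·2865·0.000565 = 0 + j1.619 Ω
  C: Z = 1/(jωC) = -j/(ω·C) = 0 - j99.72 Ω
Step 3 — Parallel branch: L || C = 1/(1/L + 1/C) = 0 + j1.646 Ω.
Step 4 — Series with R1: Z_total = R1 + (L || C) = 74.4 + j1.646 Ω = 74.42∠1.3° Ω.
Step 5 — Source phasor: V = 48∠-60.0° V = 24 - j41.57 V.
Step 6 — Ohm's law: I = V / Z_total = (24 - j41.57) / (74.4 + j1.646) = 0.3101 - j0.5656 A.
Step 7 — Convert to polar: |I| = 0.645 A, ∠I = -61.3°.

I = 0.645∠-61.3° A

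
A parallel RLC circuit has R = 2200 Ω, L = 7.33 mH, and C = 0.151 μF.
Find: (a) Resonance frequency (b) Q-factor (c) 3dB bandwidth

Step 1 — Resonance: ω₀ = 1/√(LC) = 1/√(0.00733·1.51e-07) = 3.006e+04 rad/s.
Step 2 — f₀ = ω₀/(2π) = 4784 Hz.
Step 3 — Parallel Q: Q = R/(ω₀L) = 2200/(3.006e+04·0.00733) = 9.985.
Step 4 — Bandwidth: Δω = ω₀/Q = 3010 rad/s; BW = Δω/(2π) = 479.1 Hz.

(a) f₀ = 4784 Hz  (b) Q = 9.985  (c) BW = 479.1 Hz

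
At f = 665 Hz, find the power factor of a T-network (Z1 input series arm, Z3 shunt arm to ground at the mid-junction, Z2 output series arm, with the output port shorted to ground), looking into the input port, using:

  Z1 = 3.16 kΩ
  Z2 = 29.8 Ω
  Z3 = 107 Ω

Step 1 — Angular frequency: ω = 2π·f = 2π·665 = 4178 rad/s.
Step 2 — Component impedances:
  Z1: Z = R = 3160 Ω
  Z2: Z = R = 29.8 Ω
  Z3: Z = R = 107 Ω
Step 3 — With the output port shorted to ground, the output series arm Z2 runs from the junction to ground; the shunt arm Z3 also runs from the junction to ground. They appear in parallel: Z3 || Z2 = 23.31 Ω.
Step 4 — Series with input arm Z1: Z_in = Z1 + (Z3 || Z2) = 3183 Ω = 3183∠0.0° Ω.
Step 5 — Power factor: PF = cos(φ) = Re(Z)/|Z| = 3183/3183 = 1.
Step 6 — Type: Im(Z) = 0 ⇒ unity (phase φ = 0.0°).

PF = 1 (unity, φ = 0.0°)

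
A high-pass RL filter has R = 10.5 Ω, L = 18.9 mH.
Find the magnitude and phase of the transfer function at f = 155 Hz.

Step 1 — Angular frequency: ω = 2π·155 = 973.9 rad/s.
Step 2 — Transfer function: H(jω) = jωL/(R + jωL).
Step 3 — Numerator jωL = j·18.41; denominator R + jωL = 10.5 + j18.41.
Step 4 — H = 0.7545 + j0.4304.
Step 5 — Magnitude: |H| = 0.8686 (-1.2 dB); phase: φ = 29.7°.

|H| = 0.8686 (-1.2 dB), φ = 29.7°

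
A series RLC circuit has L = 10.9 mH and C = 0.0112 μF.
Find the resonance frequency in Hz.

Step 1 — Resonance condition Im(Z)=0 gives ω₀ = 1/√(LC).
Step 2 — ω₀ = 1/√(0.0109·1.12e-08) = 9.051e+04 rad/s.
Step 3 — f₀ = ω₀/(2π) = 1.44e+04 Hz.

f₀ = 1.44e+04 Hz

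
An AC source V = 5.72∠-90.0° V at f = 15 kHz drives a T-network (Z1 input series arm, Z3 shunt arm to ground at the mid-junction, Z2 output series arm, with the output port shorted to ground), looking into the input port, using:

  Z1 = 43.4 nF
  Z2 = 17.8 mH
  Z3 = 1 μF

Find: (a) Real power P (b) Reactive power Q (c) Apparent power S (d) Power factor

Step 1 — Angular frequency: ω = 2π·f = 2π·1.5e+04 = 9.425e+04 rad/s.
Step 2 — Component impedances:
  Z1: Z = 1/(jωC) = -j/(ω·C) = 0 - j244.5 Ω
  Z2: Z = jωL = j·9.425e+04·0.0178 = 0 + j1678 Ω
  Z3: Z = 1/(jωC) = -j/(ω·C) = 0 - j10.61 Ω
Step 3 — With the output port shorted to ground, the output series arm Z2 runs from the junction to ground; the shunt arm Z3 also runs from the junction to ground. They appear in parallel: Z3 || Z2 = 0 - j10.68 Ω.
Step 4 — Series with input arm Z1: Z_in = Z1 + (Z3 || Z2) = 0 - j255.2 Ω = 255.2∠-90.0° Ω.
Step 5 — Source phasor: V = 5.72∠-90.0° V = 0 - j5.72 V.
Step 6 — Current: I = V / Z = 0.02242 A = 0.02242∠0.0° A.
Step 7 — Complex power: S = V·I* = 0 - j0.1282 VA.
Step 8 — Real power: P = Re(S) = 0 W.
Step 9 — Reactive power: Q = Im(S) = -0.1282 VAR.
Step 10 — Apparent power: |S| = 0.1282 VA.
Step 11 — Power factor: PF = P/|S| = 0 (leading).

(a) P = 0 W  (b) Q = -0.1282 VAR  (c) S = 0.1282 VA  (d) PF = 0 (leading)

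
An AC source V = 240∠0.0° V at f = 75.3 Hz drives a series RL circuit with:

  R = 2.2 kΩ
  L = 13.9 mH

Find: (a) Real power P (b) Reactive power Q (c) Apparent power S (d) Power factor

Step 1 — Angular frequency: ω = 2π·f = 2π·75.3 = 473.1 rad/s.
Step 2 — Component impedances:
  R: Z = R = 2200 Ω
  L: Z = jωL = j·473.1·0.0139 = 0 + j6.576 Ω
Step 3 — Series combination: Z_total = R + L = 2200 + j6.576 Ω = 2200∠0.2° Ω.
Step 4 — Source phasor: V = 240∠0.0° V = 240 V.
Step 5 — Current: I = V / Z = 0.1091 - j0.0003261 A = 0.1091∠-0.2° A.
Step 6 — Complex power: S = V·I* = 26.18 + j0.07826 VA.
Step 7 — Real power: P = Re(S) = 26.18 W.
Step 8 — Reactive power: Q = Im(S) = 0.07826 VAR.
Step 9 — Apparent power: |S| = 26.18 VA.
Step 10 — Power factor: PF = P/|S| = 1 (lagging).

(a) P = 26.18 W  (b) Q = 0.07826 VAR  (c) S = 26.18 VA  (d) PF = 1 (lagging)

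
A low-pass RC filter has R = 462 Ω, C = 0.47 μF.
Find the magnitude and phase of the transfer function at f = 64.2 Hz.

Step 1 — Angular frequency: ω = 2π·64.2 = 403.4 rad/s.
Step 2 — Transfer function: H(jω) = 1/(1 + jωRC).
Step 3 — Denominator: 1 + jωRC = 1 + j·403.4·462·4.7e-07 = 1 + j0.08759.
Step 4 — H = 0.9924 - j0.08692.
Step 5 — Magnitude: |H| = 0.9962 (-0.0 dB); phase: φ = -5.0°.

|H| = 0.9962 (-0.0 dB), φ = -5.0°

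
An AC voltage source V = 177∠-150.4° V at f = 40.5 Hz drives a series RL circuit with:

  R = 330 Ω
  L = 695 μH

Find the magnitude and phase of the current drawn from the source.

Step 1 — Angular frequency: ω = 2π·f = 2π·40.5 = 254.5 rad/s.
Step 2 — Component impedances:
  R: Z = R = 330 Ω
  L: Z = jωL = j·254.5·0.000695 = 0 + j0.1769 Ω
Step 3 — Series combination: Z_total = R + L = 330 + j0.1769 Ω = 330∠0.0° Ω.
Step 4 — Source phasor: V = 177∠-150.4° V = -153.9 - j87.43 V.
Step 5 — Ohm's law: I = V / Z_total = (-153.9 - j87.43) / (330 + j0.1769) = -0.4665 - j0.2647 A.
Step 6 — Convert to polar: |I| = 0.5364 A, ∠I = -150.4°.

I = 0.5364∠-150.4° A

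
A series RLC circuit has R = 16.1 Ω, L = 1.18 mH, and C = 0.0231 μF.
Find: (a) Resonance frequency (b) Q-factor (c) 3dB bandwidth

Step 1 — Resonance: ω₀ = 1/√(LC) = 1/√(0.00118·2.31e-08) = 1.915e+05 rad/s.
Step 2 — f₀ = ω₀/(2π) = 3.048e+04 Hz.
Step 3 — Series Q: Q = ω₀L/R = 1.915e+05·0.00118/16.1 = 14.04.
Step 4 — Bandwidth: Δω = ω₀/Q = 1.364e+04 rad/s; BW = Δω/(2π) = 2172 Hz.

(a) f₀ = 3.048e+04 Hz  (b) Q = 14.04  (c) BW = 2172 Hz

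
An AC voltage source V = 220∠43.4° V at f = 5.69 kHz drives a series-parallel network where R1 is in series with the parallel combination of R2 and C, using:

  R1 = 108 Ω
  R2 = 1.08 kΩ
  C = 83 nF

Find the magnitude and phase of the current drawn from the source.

Step 1 — Angular frequency: ω = 2π·f = 2π·5690 = 3.575e+04 rad/s.
Step 2 — Component impedances:
  R1: Z = R = 108 Ω
  R2: Z = R = 1080 Ω
  C: Z = 1/(jωC) = -j/(ω·C) = 0 - j337 Ω
Step 3 — Parallel branch: R2 || C = 1/(1/R2 + 1/C) = 95.83 - j307.1 Ω.
Step 4 — Series with R1: Z_total = R1 + (R2 || C) = 203.8 - j307.1 Ω = 368.6∠-56.4° Ω.
Step 5 — Source phasor: V = 220∠43.4° V = 159.8 + j151.2 V.
Step 6 — Ohm's law: I = V / Z_total = (159.8 + j151.2) / (203.8 - j307.1) = -0.1019 + j0.5881 A.
Step 7 — Convert to polar: |I| = 0.5969 A, ∠I = 99.8°.

I = 0.5969∠99.8° A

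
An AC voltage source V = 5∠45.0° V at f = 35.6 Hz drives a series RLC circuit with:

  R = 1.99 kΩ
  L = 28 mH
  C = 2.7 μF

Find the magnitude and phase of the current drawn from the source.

Step 1 — Angular frequency: ω = 2π·f = 2π·35.6 = 223.7 rad/s.
Step 2 — Component impedances:
  R: Z = R = 1990 Ω
  L: Z = jωL = j·223.7·0.028 = 0 + j6.263 Ω
  C: Z = 1/(jωC) = -j/(ω·C) = 0 - j1656 Ω
Step 3 — Series combination: Z_total = R + L + C = 1990 - j1650 Ω = 2585∠-39.7° Ω.
Step 4 — Source phasor: V = 5∠45.0° V = 3.536 + j3.536 V.
Step 5 — Ohm's law: I = V / Z_total = (3.536 + j3.536) / (1990 - j1650) = 0.0001802 + j0.001926 A.
Step 6 — Convert to polar: |I| = 0.001934 A, ∠I = 84.7°.

I = 0.001934∠84.7° A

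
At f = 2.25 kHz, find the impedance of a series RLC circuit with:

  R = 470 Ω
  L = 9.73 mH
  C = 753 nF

Step 1 — Angular frequency: ω = 2π·f = 2π·2250 = 1.414e+04 rad/s.
Step 2 — Component impedances:
  R: Z = R = 470 Ω
  L: Z = jωL = j·1.414e+04·0.00973 = 0 + j137.6 Ω
  C: Z = 1/(jωC) = -j/(ω·C) = 0 - j93.94 Ω
Step 3 — Series combination: Z_total = R + L + C = 470 + j43.62 Ω = 472∠5.3° Ω.

Z = 470 + j43.62 Ω = 472∠5.3° Ω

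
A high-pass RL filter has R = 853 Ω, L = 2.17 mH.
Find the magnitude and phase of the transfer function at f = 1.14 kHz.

Step 1 — Angular frequency: ω = 2π·1140 = 7163 rad/s.
Step 2 — Transfer function: H(jω) = jωL/(R + jωL).
Step 3 — Numerator jωL = j·15.54; denominator R + jωL = 853 + j15.54.
Step 4 — H = 0.0003319 + j0.01822.
Step 5 — Magnitude: |H| = 0.01822 (-34.8 dB); phase: φ = 89.0°.

|H| = 0.01822 (-34.8 dB), φ = 89.0°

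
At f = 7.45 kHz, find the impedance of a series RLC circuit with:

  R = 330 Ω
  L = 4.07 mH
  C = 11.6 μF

Step 1 — Angular frequency: ω = 2π·f = 2π·7450 = 4.681e+04 rad/s.
Step 2 — Component impedances:
  R: Z = R = 330 Ω
  L: Z = jωL = j·4.681e+04·0.00407 = 0 + j190.5 Ω
  C: Z = 1/(jωC) = -j/(ω·C) = 0 - j1.842 Ω
Step 3 — Series combination: Z_total = R + L + C = 330 + j188.7 Ω = 380.1∠29.8° Ω.

Z = 330 + j188.7 Ω = 380.1∠29.8° Ω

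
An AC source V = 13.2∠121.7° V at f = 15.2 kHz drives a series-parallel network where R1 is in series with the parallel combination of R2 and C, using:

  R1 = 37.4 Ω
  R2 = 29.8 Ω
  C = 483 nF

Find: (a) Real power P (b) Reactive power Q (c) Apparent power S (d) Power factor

Step 1 — Angular frequency: ω = 2π·f = 2π·1.52e+04 = 9.55e+04 rad/s.
Step 2 — Component impedances:
  R1: Z = R = 37.4 Ω
  R2: Z = R = 29.8 Ω
  C: Z = 1/(jωC) = -j/(ω·C) = 0 - j21.68 Ω
Step 3 — Parallel branch: R2 || C = 1/(1/R2 + 1/C) = 10.31 - j14.18 Ω.
Step 4 — Series with R1: Z_total = R1 + (R2 || C) = 47.71 - j14.18 Ω = 49.77∠-16.5° Ω.
Step 5 — Source phasor: V = 13.2∠121.7° V = -6.936 + j11.23 V.
Step 6 — Current: I = V / Z = -0.1978 + j0.1766 A = 0.2652∠138.2° A.
Step 7 — Complex power: S = V·I* = 3.356 - j0.997 VA.
Step 8 — Real power: P = Re(S) = 3.356 W.
Step 9 — Reactive power: Q = Im(S) = -0.997 VAR.
Step 10 — Apparent power: |S| = 3.501 VA.
Step 11 — Power factor: PF = P/|S| = 0.9586 (leading).

(a) P = 3.356 W  (b) Q = -0.997 VAR  (c) S = 3.501 VA  (d) PF = 0.9586 (leading)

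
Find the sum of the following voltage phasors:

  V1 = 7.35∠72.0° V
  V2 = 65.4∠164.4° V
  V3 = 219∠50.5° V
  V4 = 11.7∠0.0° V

Step 1 — Convert each phasor to rectangular form:
  V1 = 7.35·(cos(72.0°) + j·sin(72.0°)) = 2.271 + j6.99 V
  V2 = 65.4·(cos(164.4°) + j·sin(164.4°)) = -62.99 + j17.59 V
  V3 = 219·(cos(50.5°) + j·sin(50.5°)) = 139.3 + j169 V
  V4 = 11.7·(cos(0.0°) + j·sin(0.0°)) = 11.7 V
Step 2 — Sum components: V_total = 90.28 + j193.6 V.
Step 3 — Convert to polar: |V_total| = 213.6 V, ∠V_total = 65.0°.

V_total = 213.6∠65.0° V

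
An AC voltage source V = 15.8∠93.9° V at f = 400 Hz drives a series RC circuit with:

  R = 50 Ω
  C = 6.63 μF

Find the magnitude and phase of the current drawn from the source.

Step 1 — Angular frequency: ω = 2π·f = 2π·400 = 2513 rad/s.
Step 2 — Component impedances:
  R: Z = R = 50 Ω
  C: Z = 1/(jωC) = -j/(ω·C) = 0 - j60.01 Ω
Step 3 — Series combination: Z_total = R + C = 50 - j60.01 Ω = 78.11∠-50.2° Ω.
Step 4 — Source phasor: V = 15.8∠93.9° V = -1.075 + j15.76 V.
Step 5 — Ohm's law: I = V / Z_total = (-1.075 + j15.76) / (50 - j60.01) = -0.1639 + j0.1186 A.
Step 6 — Convert to polar: |I| = 0.2023 A, ∠I = 144.1°.

I = 0.2023∠144.1° A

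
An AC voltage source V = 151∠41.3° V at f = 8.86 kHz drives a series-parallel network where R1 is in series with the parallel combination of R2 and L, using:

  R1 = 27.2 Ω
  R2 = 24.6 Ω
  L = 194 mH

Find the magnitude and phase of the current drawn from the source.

Step 1 — Angular frequency: ω = 2π·f = 2π·8860 = 5.567e+04 rad/s.
Step 2 — Component impedances:
  R1: Z = R = 27.2 Ω
  R2: Z = R = 24.6 Ω
  L: Z = jωL = j·5.567e+04·0.194 = 0 + j1.08e+04 Ω
Step 3 — Parallel branch: R2 || L = 1/(1/R2 + 1/L) = 24.6 + j0.05603 Ω.
Step 4 — Series with R1: Z_total = R1 + (R2 || L) = 51.8 + j0.05603 Ω = 51.8∠0.1° Ω.
Step 5 — Source phasor: V = 151∠41.3° V = 113.4 + j99.66 V.
Step 6 — Ohm's law: I = V / Z_total = (113.4 + j99.66) / (51.8 + j0.05603) = 2.192 + j1.922 A.
Step 7 — Convert to polar: |I| = 2.915 A, ∠I = 41.2°.

I = 2.915∠41.2° A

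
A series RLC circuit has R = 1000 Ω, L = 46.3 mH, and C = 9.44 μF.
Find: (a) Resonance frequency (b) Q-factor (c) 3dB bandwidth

Step 1 — Resonance condition Im(Z)=0 gives ω₀ = 1/√(LC).
Step 2 — ω₀ = 1/√(0.0463·9.44e-06) = 1513 rad/s.
Step 3 — f₀ = ω₀/(2π) = 240.7 Hz.
Step 4 — Series Q: Q = ω₀L/R = 1513·0.0463/1000 = 0.07003.
Step 5 — 3dB bandwidth: Δω = ω₀/Q = 2.16e+04 rad/s; BW = Δω/(2π) = 3437 Hz.

(a) f₀ = 240.7 Hz  (b) Q = 0.07003  (c) BW = 3437 Hz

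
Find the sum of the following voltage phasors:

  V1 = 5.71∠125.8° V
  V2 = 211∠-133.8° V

Step 1 — Convert each phasor to rectangular form:
  V1 = 5.71·(cos(125.8°) + j·sin(125.8°)) = -3.34 + j4.631 V
  V2 = 211·(cos(-133.8°) + j·sin(-133.8°)) = -146 - j152.3 V
Step 2 — Sum components: V_total = -149.4 - j147.7 V.
Step 3 — Convert to polar: |V_total| = 210 V, ∠V_total = -135.3°.

V_total = 210∠-135.3° V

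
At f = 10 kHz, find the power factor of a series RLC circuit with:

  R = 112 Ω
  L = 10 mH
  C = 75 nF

Step 1 — Angular frequency: ω = 2π·f = 2π·1e+04 = 6.283e+04 rad/s.
Step 2 — Component impedances:
  R: Z = R = 112 Ω
  L: Z = jωL = j·6.283e+04·0.01 = 0 + j628.3 Ω
  C: Z = 1/(jωC) = -j/(ω·C) = 0 - j212.2 Ω
Step 3 — Series combination: Z_total = R + L + C = 112 + j416.1 Ω = 430.9∠74.9° Ω.
Step 4 — Power factor: PF = cos(φ) = Re(Z)/|Z| = 112/430.9 = 0.2599.
Step 5 — Type: Im(Z) = 416.1 ⇒ lagging (phase φ = 74.9°).

PF = 0.2599 (lagging, φ = 74.9°)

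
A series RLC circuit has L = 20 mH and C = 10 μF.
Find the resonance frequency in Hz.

Step 1 — Resonance condition Im(Z)=0 gives ω₀ = 1/√(LC).
Step 2 — ω₀ = 1/√(0.02·1e-05) = 2236 rad/s.
Step 3 — f₀ = ω₀/(2π) = 355.9 Hz.

f₀ = 355.9 Hz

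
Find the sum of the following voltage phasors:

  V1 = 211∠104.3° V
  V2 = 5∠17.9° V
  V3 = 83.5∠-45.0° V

Step 1 — Convert each phasor to rectangular form:
  V1 = 211·(cos(104.3°) + j·sin(104.3°)) = -52.12 + j204.5 V
  V2 = 5·(cos(17.9°) + j·sin(17.9°)) = 4.758 + j1.537 V
  V3 = 83.5·(cos(-45.0°) + j·sin(-45.0°)) = 59.04 - j59.04 V
Step 2 — Sum components: V_total = 11.68 + j147 V.
Step 3 — Convert to polar: |V_total| = 147.4 V, ∠V_total = 85.5°.

V_total = 147.4∠85.5° V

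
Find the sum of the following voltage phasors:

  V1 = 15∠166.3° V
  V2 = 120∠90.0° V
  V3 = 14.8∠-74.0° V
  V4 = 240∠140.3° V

Step 1 — Convert each phasor to rectangular form:
  V1 = 15·(cos(166.3°) + j·sin(166.3°)) = -14.57 + j3.553 V
  V2 = 120·(cos(90.0°) + j·sin(90.0°)) = 0 + j120 V
  V3 = 14.8·(cos(-74.0°) + j·sin(-74.0°)) = 4.079 - j14.23 V
  V4 = 240·(cos(140.3°) + j·sin(140.3°)) = -184.7 + j153.3 V
Step 2 — Sum components: V_total = -195.1 + j262.6 V.
Step 3 — Convert to polar: |V_total| = 327.2 V, ∠V_total = 126.6°.

V_total = 327.2∠126.6° V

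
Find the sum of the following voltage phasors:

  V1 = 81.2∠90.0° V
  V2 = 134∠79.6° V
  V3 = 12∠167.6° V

Step 1 — Convert each phasor to rectangular form:
  V1 = 81.2·(cos(90.0°) + j·sin(90.0°)) = 0 + j81.2 V
  V2 = 134·(cos(79.6°) + j·sin(79.6°)) = 24.19 + j131.8 V
  V3 = 12·(cos(167.6°) + j·sin(167.6°)) = -11.72 + j2.577 V
Step 2 — Sum components: V_total = 12.47 + j215.6 V.
Step 3 — Convert to polar: |V_total| = 215.9 V, ∠V_total = 86.7°.

V_total = 215.9∠86.7° V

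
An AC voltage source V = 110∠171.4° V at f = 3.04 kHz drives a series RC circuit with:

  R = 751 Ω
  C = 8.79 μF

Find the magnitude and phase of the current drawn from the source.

Step 1 — Angular frequency: ω = 2π·f = 2π·3040 = 1.91e+04 rad/s.
Step 2 — Component impedances:
  R: Z = R = 751 Ω
  C: Z = 1/(jωC) = -j/(ω·C) = 0 - j5.956 Ω
Step 3 — Series combination: Z_total = R + C = 751 - j5.956 Ω = 751∠-0.5° Ω.
Step 4 — Source phasor: V = 110∠171.4° V = -108.8 + j16.45 V.
Step 5 — Ohm's law: I = V / Z_total = (-108.8 + j16.45) / (751 - j5.956) = -0.145 + j0.02075 A.
Step 6 — Convert to polar: |I| = 0.1465 A, ∠I = 171.9°.

I = 0.1465∠171.9° A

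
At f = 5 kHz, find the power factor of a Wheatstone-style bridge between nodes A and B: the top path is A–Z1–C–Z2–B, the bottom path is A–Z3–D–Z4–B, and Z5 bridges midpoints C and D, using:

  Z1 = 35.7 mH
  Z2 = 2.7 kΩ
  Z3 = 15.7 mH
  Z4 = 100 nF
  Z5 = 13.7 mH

Step 1 — Angular frequency: ω = 2π·f = 2π·5000 = 3.142e+04 rad/s.
Step 2 — Component impedances:
  Z1: Z = jωL = j·3.142e+04·0.0357 = 0 + j1122 Ω
  Z2: Z = R = 2700 Ω
  Z3: Z = jωL = j·3.142e+04·0.0157 = 0 + j493.2 Ω
  Z4: Z = 1/(jωC) = -j/(ω·C) = 0 - j318.3 Ω
  Z5: Z = jωL = j·3.142e+04·0.0137 = 0 + j430.4 Ω
Step 3 — Bridge requires nodal analysis (the Z5 bridge couples midpoints C and D, so the two paths cannot be reduced to a simple series/parallel combination). Setting node B to ground and injecting 1 A at node A, the 3-node admittance system at A, C, D solves to V_A = Z_AB = 17.04 + j55.83 Ω = 58.38∠73.0° Ω.
Step 4 — Power factor: PF = cos(φ) = Re(Z)/|Z| = 17.04/58.38 = 0.2919.
Step 5 — Type: Im(Z) = 55.83 ⇒ lagging (phase φ = 73.0°).

PF = 0.2919 (lagging, φ = 73.0°)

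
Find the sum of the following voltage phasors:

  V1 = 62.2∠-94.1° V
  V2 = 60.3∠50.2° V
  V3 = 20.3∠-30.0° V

Step 1 — Convert each phasor to rectangular form:
  V1 = 62.2·(cos(-94.1°) + j·sin(-94.1°)) = -4.447 - j62.04 V
  V2 = 60.3·(cos(50.2°) + j·sin(50.2°)) = 38.6 + j46.33 V
  V3 = 20.3·(cos(-30.0°) + j·sin(-30.0°)) = 17.58 - j10.15 V
Step 2 — Sum components: V_total = 51.73 - j25.86 V.
Step 3 — Convert to polar: |V_total| = 57.84 V, ∠V_total = -26.6°.

V_total = 57.84∠-26.6° V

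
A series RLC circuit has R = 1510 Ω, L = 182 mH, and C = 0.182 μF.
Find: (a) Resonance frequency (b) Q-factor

Step 1 — Resonance condition Im(Z)=0 gives ω₀ = 1/√(LC).
Step 2 — ω₀ = 1/√(0.182·1.82e-07) = 5495 rad/s.
Step 3 — f₀ = ω₀/(2π) = 874.5 Hz.
Step 4 — Series Q: Q = ω₀L/R = 5495·0.182/1510 = 0.6623.

(a) f₀ = 874.5 Hz  (b) Q = 0.6623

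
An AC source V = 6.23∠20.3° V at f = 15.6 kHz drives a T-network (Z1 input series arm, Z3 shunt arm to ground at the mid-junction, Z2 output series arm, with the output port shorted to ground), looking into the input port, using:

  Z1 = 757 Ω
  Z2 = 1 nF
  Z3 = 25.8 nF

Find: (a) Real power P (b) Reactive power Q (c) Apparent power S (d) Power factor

Step 1 — Angular frequency: ω = 2π·f = 2π·1.56e+04 = 9.802e+04 rad/s.
Step 2 — Component impedances:
  Z1: Z = R = 757 Ω
  Z2: Z = 1/(jωC) = -j/(ω·C) = 0 - j1.02e+04 Ω
  Z3: Z = 1/(jωC) = -j/(ω·C) = 0 - j395.4 Ω
Step 3 — With the output port shorted to ground, the output series arm Z2 runs from the junction to ground; the shunt arm Z3 also runs from the junction to ground. They appear in parallel: Z3 || Z2 = 0 - j380.7 Ω.
Step 4 — Series with input arm Z1: Z_in = Z1 + (Z3 || Z2) = 757 - j380.7 Ω = 847.3∠-26.7° Ω.
Step 5 — Source phasor: V = 6.23∠20.3° V = 5.843 + j2.161 V.
Step 6 — Current: I = V / Z = 0.005015 + j0.005377 A = 0.007353∠47.0° A.
Step 7 — Complex power: S = V·I* = 0.04092 - j0.02058 VA.
Step 8 — Real power: P = Re(S) = 0.04092 W.
Step 9 — Reactive power: Q = Im(S) = -0.02058 VAR.
Step 10 — Apparent power: |S| = 0.04581 VA.
Step 11 — Power factor: PF = P/|S| = 0.8934 (leading).

(a) P = 0.04092 W  (b) Q = -0.02058 VAR  (c) S = 0.04581 VA  (d) PF = 0.8934 (leading)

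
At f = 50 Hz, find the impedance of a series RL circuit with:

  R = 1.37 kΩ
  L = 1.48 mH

Step 1 — Angular frequency: ω = 2π·f = 2π·50 = 314.2 rad/s.
Step 2 — Component impedances:
  R: Z = R = 1370 Ω
  L: Z = jωL = j·314.2·0.00148 = 0 + j0.465 Ω
Step 3 — Series combination: Z_total = R + L = 1370 + j0.465 Ω = 1370∠0.0° Ω.

Z = 1370 + j0.465 Ω = 1370∠0.0° Ω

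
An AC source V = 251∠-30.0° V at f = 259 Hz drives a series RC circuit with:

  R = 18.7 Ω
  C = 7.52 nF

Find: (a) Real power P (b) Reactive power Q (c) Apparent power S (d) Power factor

Step 1 — Angular frequency: ω = 2π·f = 2π·259 = 1627 rad/s.
Step 2 — Component impedances:
  R: Z = R = 18.7 Ω
  C: Z = 1/(jωC) = -j/(ω·C) = 0 - j8.172e+04 Ω
Step 3 — Series combination: Z_total = R + C = 18.7 - j8.172e+04 Ω = 8.172e+04∠-90.0° Ω.
Step 4 — Source phasor: V = 251∠-30.0° V = 217.4 - j125.5 V.
Step 5 — Current: I = V / Z = 0.001536 + j0.00266 A = 0.003072∠60.0° A.
Step 6 — Complex power: S = V·I* = 0.0001764 - j0.771 VA.
Step 7 — Real power: P = Re(S) = 0.0001764 W.
Step 8 — Reactive power: Q = Im(S) = -0.771 VAR.
Step 9 — Apparent power: |S| = 0.771 VA.
Step 10 — Power factor: PF = P/|S| = 0.0002288 (leading).

(a) P = 0.0001764 W  (b) Q = -0.771 VAR  (c) S = 0.771 VA  (d) PF = 0.0002288 (leading)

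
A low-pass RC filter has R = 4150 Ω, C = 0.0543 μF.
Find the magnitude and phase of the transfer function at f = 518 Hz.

Step 1 — Angular frequency: ω = 2π·518 = 3255 rad/s.
Step 2 — Transfer function: H(jω) = 1/(1 + jωRC).
Step 3 — Denominator: 1 + jωRC = 1 + j·3255·4150·5.43e-08 = 1 + j0.7334.
Step 4 — H = 0.6502 - j0.4769.
Step 5 — Magnitude: |H| = 0.8064 (-1.9 dB); phase: φ = -36.3°.

|H| = 0.8064 (-1.9 dB), φ = -36.3°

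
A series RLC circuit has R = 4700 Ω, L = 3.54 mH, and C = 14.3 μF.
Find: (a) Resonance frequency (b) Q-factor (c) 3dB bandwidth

Step 1 — Resonance: ω₀ = 1/√(LC) = 1/√(0.00354·1.43e-05) = 4445 rad/s.
Step 2 — f₀ = ω₀/(2π) = 707.4 Hz.
Step 3 — Series Q: Q = ω₀L/R = 4445·0.00354/4700 = 0.003348.
Step 4 — Bandwidth: Δω = ω₀/Q = 1.328e+06 rad/s; BW = Δω/(2π) = 2.113e+05 Hz.

(a) f₀ = 707.4 Hz  (b) Q = 0.003348  (c) BW = 2.113e+05 Hz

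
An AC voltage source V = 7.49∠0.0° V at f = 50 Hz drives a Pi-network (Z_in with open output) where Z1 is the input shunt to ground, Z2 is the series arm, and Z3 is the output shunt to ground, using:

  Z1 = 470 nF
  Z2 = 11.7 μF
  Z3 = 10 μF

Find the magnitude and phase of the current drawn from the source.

Step 1 — Angular frequency: ω = 2π·f = 2π·50 = 314.2 rad/s.
Step 2 — Component impedances:
  Z1: Z = 1/(jωC) = -j/(ω·C) = 0 - j6773 Ω
  Z2: Z = 1/(jωC) = -j/(ω·C) = 0 - j272.1 Ω
  Z3: Z = 1/(jωC) = -j/(ω·C) = 0 - j318.3 Ω
Step 3 — With open output, the series arm Z2 and the output shunt Z3 appear in series to ground: Z2 + Z3 = 0 - j590.4 Ω.
Step 4 — Parallel with input shunt Z1: Z_in = Z1 || (Z2 + Z3) = 0 - j543 Ω = 543∠-90.0° Ω.
Step 5 — Source phasor: V = 7.49∠0.0° V = 7.49 V.
Step 6 — Ohm's law: I = V / Z_total = (7.49) / (0 - j543) = 0 + j0.01379 A.
Step 7 — Convert to polar: |I| = 0.01379 A, ∠I = 90.0°.

I = 0.01379∠90.0° A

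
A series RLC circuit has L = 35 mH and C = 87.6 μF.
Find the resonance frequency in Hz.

Step 1 — Resonance condition Im(Z)=0 gives ω₀ = 1/√(LC).
Step 2 — ω₀ = 1/√(0.035·8.76e-05) = 571.1 rad/s.
Step 3 — f₀ = ω₀/(2π) = 90.89 Hz.

f₀ = 90.89 Hz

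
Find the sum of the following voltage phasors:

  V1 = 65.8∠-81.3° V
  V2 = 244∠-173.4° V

Step 1 — Convert each phasor to rectangular form:
  V1 = 65.8·(cos(-81.3°) + j·sin(-81.3°)) = 9.953 - j65.04 V
  V2 = 244·(cos(-173.4°) + j·sin(-173.4°)) = -242.4 - j28.04 V
Step 2 — Sum components: V_total = -232.4 - j93.09 V.
Step 3 — Convert to polar: |V_total| = 250.4 V, ∠V_total = -158.2°.

V_total = 250.4∠-158.2° V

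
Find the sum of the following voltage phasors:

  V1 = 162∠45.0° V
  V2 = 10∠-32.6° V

Step 1 — Convert each phasor to rectangular form:
  V1 = 162·(cos(45.0°) + j·sin(45.0°)) = 114.6 + j114.6 V
  V2 = 10·(cos(-32.6°) + j·sin(-32.6°)) = 8.425 - j5.388 V
Step 2 — Sum components: V_total = 123 + j109.2 V.
Step 3 — Convert to polar: |V_total| = 164.4 V, ∠V_total = 41.6°.

V_total = 164.4∠41.6° V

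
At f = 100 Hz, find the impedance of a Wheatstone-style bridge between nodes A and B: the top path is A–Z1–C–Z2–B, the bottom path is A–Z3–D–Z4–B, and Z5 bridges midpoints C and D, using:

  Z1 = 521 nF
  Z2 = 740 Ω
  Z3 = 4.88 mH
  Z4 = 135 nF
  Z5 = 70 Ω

Step 1 — Angular frequency: ω = 2π·f = 2π·100 = 628.3 rad/s.
Step 2 — Component impedances:
  Z1: Z = 1/(jωC) = -j/(ω·C) = 0 - j3055 Ω
  Z2: Z = R = 740 Ω
  Z3: Z = jωL = j·628.3·0.00488 = 0 + j3.066 Ω
  Z4: Z = 1/(jωC) = -j/(ω·C) = 0 - j1.179e+04 Ω
  Z5: Z = R = 70 Ω
Step 3 — Bridge requires nodal analysis (the Z5 bridge couples midpoints C and D, so the two paths cannot be reduced to a simple series/parallel combination). Setting node B to ground and injecting 1 A at node A, the 3-node admittance system at A, C, D solves to V_A = Z_AB = 806.1 - j53.91 Ω = 807.9∠-3.8° Ω.

Z = 806.1 - j53.91 Ω = 807.9∠-3.8° Ω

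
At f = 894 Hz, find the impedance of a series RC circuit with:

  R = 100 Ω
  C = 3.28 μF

Step 1 — Angular frequency: ω = 2π·f = 2π·894 = 5617 rad/s.
Step 2 — Component impedances:
  R: Z = R = 100 Ω
  C: Z = 1/(jωC) = -j/(ω·C) = 0 - j54.28 Ω
Step 3 — Series combination: Z_total = R + C = 100 - j54.28 Ω = 113.8∠-28.5° Ω.

Z = 100 - j54.28 Ω = 113.8∠-28.5° Ω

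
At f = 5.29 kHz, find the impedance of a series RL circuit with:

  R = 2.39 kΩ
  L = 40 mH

Step 1 — Angular frequency: ω = 2π·f = 2π·5290 = 3.324e+04 rad/s.
Step 2 — Component impedances:
  R: Z = R = 2390 Ω
  L: Z = jωL = j·3.324e+04·0.04 = 0 + j1330 Ω
Step 3 — Series combination: Z_total = R + L = 2390 + j1330 Ω = 2735∠29.1° Ω.

Z = 2390 + j1330 Ω = 2735∠29.1° Ω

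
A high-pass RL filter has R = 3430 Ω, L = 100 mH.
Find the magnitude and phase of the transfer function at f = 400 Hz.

Step 1 — Angular frequency: ω = 2π·400 = 2513 rad/s.
Step 2 — Transfer function: H(jω) = jωL/(R + jωL).
Step 3 — Numerator jωL = j·251.3; denominator R + jωL = 3430 + j251.3.
Step 4 — H = 0.00534 + j0.07288.
Step 5 — Magnitude: |H| = 0.07308 (-22.7 dB); phase: φ = 85.8°.

|H| = 0.07308 (-22.7 dB), φ = 85.8°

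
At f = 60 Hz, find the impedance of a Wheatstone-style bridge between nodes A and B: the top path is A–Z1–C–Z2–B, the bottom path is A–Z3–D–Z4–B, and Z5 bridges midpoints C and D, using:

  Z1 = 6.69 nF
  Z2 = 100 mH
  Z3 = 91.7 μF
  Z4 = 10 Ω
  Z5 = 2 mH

Step 1 — Angular frequency: ω = 2π·f = 2π·60 = 377 rad/s.
Step 2 — Component impedances:
  Z1: Z = 1/(jωC) = -j/(ω·C) = 0 - j3.965e+05 Ω
  Z2: Z = jωL = j·377·0.1 = 0 + j37.7 Ω
  Z3: Z = 1/(jωC) = -j/(ω·C) = 0 - j28.93 Ω
  Z4: Z = R = 10 Ω
  Z5: Z = jωL = j·377·0.002 = 0 + j0.754 Ω
Step 3 — Bridge requires nodal analysis (the Z5 bridge couples midpoints C and D, so the two paths cannot be reduced to a simple series/parallel combination). Setting node B to ground and injecting 1 A at node A, the 3-node admittance system at A, C, D solves to V_A = Z_AB = 9.367 - j26.49 Ω = 28.1∠-70.5° Ω.

Z = 9.367 - j26.49 Ω = 28.1∠-70.5° Ω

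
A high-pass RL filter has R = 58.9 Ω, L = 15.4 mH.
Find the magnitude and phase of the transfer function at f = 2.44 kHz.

Step 1 — Angular frequency: ω = 2π·2440 = 1.533e+04 rad/s.
Step 2 — Transfer function: H(jω) = jωL/(R + jωL).
Step 3 — Numerator jωL = j·236.1; denominator R + jωL = 58.9 + j236.1.
Step 4 — H = 0.9414 + j0.2349.
Step 5 — Magnitude: |H| = 0.9703 (-0.3 dB); phase: φ = 14.0°.

|H| = 0.9703 (-0.3 dB), φ = 14.0°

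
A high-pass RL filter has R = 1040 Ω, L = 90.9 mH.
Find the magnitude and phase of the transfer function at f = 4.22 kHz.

Step 1 — Angular frequency: ω = 2π·4220 = 2.652e+04 rad/s.
Step 2 — Transfer function: H(jω) = jωL/(R + jωL).
Step 3 — Numerator jωL = j·2410; denominator R + jωL = 1040 + j2410.
Step 4 — H = 0.843 + j0.3638.
Step 5 — Magnitude: |H| = 0.9182 (-0.7 dB); phase: φ = 23.3°.

|H| = 0.9182 (-0.7 dB), φ = 23.3°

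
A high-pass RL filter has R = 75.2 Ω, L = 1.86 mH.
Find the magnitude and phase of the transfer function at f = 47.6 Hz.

Step 1 — Angular frequency: ω = 2π·47.6 = 299.1 rad/s.
Step 2 — Transfer function: H(jω) = jωL/(R + jωL).
Step 3 — Numerator jωL = j·0.5563; denominator R + jωL = 75.2 + j0.5563.
Step 4 — H = 5.472e-05 + j0.007397.
Step 5 — Magnitude: |H| = 0.007397 (-42.6 dB); phase: φ = 89.6°.

|H| = 0.007397 (-42.6 dB), φ = 89.6°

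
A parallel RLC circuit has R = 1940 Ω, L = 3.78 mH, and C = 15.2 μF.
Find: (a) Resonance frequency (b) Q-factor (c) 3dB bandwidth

Step 1 — Resonance: ω₀ = 1/√(LC) = 1/√(0.00378·1.52e-05) = 4172 rad/s.
Step 2 — f₀ = ω₀/(2π) = 664 Hz.
Step 3 — Parallel Q: Q = R/(ω₀L) = 1940/(4172·0.00378) = 123.
Step 4 — Bandwidth: Δω = ω₀/Q = 33.91 rad/s; BW = Δω/(2π) = 5.397 Hz.

(a) f₀ = 664 Hz  (b) Q = 123  (c) BW = 5.397 Hz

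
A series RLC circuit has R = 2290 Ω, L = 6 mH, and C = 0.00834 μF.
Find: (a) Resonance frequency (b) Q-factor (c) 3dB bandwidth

Step 1 — Resonance: ω₀ = 1/√(LC) = 1/√(0.006·8.34e-09) = 1.414e+05 rad/s.
Step 2 — f₀ = ω₀/(2π) = 2.25e+04 Hz.
Step 3 — Series Q: Q = ω₀L/R = 1.414e+05·0.006/2290 = 0.3704.
Step 4 — Bandwidth: Δω = ω₀/Q = 3.817e+05 rad/s; BW = Δω/(2π) = 6.074e+04 Hz.

(a) f₀ = 2.25e+04 Hz  (b) Q = 0.3704  (c) BW = 6.074e+04 Hz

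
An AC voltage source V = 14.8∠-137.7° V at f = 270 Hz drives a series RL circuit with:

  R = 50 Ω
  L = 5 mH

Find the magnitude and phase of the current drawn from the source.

Step 1 — Angular frequency: ω = 2π·f = 2π·270 = 1696 rad/s.
Step 2 — Component impedances:
  R: Z = R = 50 Ω
  L: Z = jωL = j·1696·0.005 = 0 + j8.482 Ω
Step 3 — Series combination: Z_total = R + L = 50 + j8.482 Ω = 50.71∠9.6° Ω.
Step 4 — Source phasor: V = 14.8∠-137.7° V = -10.95 - j9.961 V.
Step 5 — Ohm's law: I = V / Z_total = (-10.95 - j9.961) / (50 + j8.482) = -0.2457 - j0.1575 A.
Step 6 — Convert to polar: |I| = 0.2918 A, ∠I = -147.3°.

I = 0.2918∠-147.3° A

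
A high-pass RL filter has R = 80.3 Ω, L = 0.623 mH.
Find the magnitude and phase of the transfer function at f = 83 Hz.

Step 1 — Angular frequency: ω = 2π·83 = 521.5 rad/s.
Step 2 — Transfer function: H(jω) = jωL/(R + jωL).
Step 3 — Numerator jωL = j·0.3249; denominator R + jωL = 80.3 + j0.3249.
Step 4 — H = 1.637e-05 + j0.004046.
Step 5 — Magnitude: |H| = 0.004046 (-47.9 dB); phase: φ = 89.8°.

|H| = 0.004046 (-47.9 dB), φ = 89.8°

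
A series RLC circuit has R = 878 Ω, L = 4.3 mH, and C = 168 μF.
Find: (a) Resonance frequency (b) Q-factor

Step 1 — Resonance condition Im(Z)=0 gives ω₀ = 1/√(LC).
Step 2 — ω₀ = 1/√(0.0043·0.000168) = 1177 rad/s.
Step 3 — f₀ = ω₀/(2π) = 187.3 Hz.
Step 4 — Series Q: Q = ω₀L/R = 1177·0.0043/878 = 0.005762.

(a) f₀ = 187.3 Hz  (b) Q = 0.005762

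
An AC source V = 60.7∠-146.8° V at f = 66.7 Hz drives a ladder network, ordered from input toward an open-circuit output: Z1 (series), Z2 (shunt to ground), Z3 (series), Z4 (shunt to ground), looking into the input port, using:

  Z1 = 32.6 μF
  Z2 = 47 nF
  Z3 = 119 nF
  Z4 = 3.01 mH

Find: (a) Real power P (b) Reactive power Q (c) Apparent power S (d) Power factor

Step 1 — Angular frequency: ω = 2π·f = 2π·66.7 = 419.1 rad/s.
Step 2 — Component impedances:
  Z1: Z = 1/(jωC) = -j/(ω·C) = 0 - j73.19 Ω
  Z2: Z = 1/(jωC) = -j/(ω·C) = 0 - j5.077e+04 Ω
  Z3: Z = 1/(jωC) = -j/(ω·C) = 0 - j2.005e+04 Ω
  Z4: Z = jωL = j·419.1·0.00301 = 0 + j1.261 Ω
Step 3 — Ladder network (open output): work backward from the far end, alternating series and parallel combinations. Z_in = 0 - j1.445e+04 Ω = 1.445e+04∠-90.0° Ω.
Step 4 — Source phasor: V = 60.7∠-146.8° V = -50.79 - j33.24 V.
Step 5 — Current: I = V / Z = 0.002301 - j0.003516 A = 0.004202∠-56.8° A.
Step 6 — Complex power: S = V·I* = 0 - j0.255 VA.
Step 7 — Real power: P = Re(S) = 0 W.
Step 8 — Reactive power: Q = Im(S) = -0.255 VAR.
Step 9 — Apparent power: |S| = 0.255 VA.
Step 10 — Power factor: PF = P/|S| = 0 (leading).

(a) P = 0 W  (b) Q = -0.255 VAR  (c) S = 0.255 VA  (d) PF = 0 (leading)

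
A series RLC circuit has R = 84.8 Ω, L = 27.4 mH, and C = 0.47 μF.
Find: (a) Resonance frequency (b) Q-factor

Step 1 — Resonance condition Im(Z)=0 gives ω₀ = 1/√(LC).
Step 2 — ω₀ = 1/√(0.0274·4.7e-07) = 8812 rad/s.
Step 3 — f₀ = ω₀/(2π) = 1402 Hz.
Step 4 — Series Q: Q = ω₀L/R = 8812·0.0274/84.8 = 2.847.

(a) f₀ = 1402 Hz  (b) Q = 2.847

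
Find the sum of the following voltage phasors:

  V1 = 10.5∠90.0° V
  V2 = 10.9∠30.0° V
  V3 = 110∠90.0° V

Step 1 — Convert each phasor to rectangular form:
  V1 = 10.5·(cos(90.0°) + j·sin(90.0°)) = 0 + j10.5 V
  V2 = 10.9·(cos(30.0°) + j·sin(30.0°)) = 9.44 + j5.45 V
  V3 = 110·(cos(90.0°) + j·sin(90.0°)) = 0 + j110 V
Step 2 — Sum components: V_total = 9.44 + j126 V.
Step 3 — Convert to polar: |V_total| = 126.3 V, ∠V_total = 85.7°.

V_total = 126.3∠85.7° V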